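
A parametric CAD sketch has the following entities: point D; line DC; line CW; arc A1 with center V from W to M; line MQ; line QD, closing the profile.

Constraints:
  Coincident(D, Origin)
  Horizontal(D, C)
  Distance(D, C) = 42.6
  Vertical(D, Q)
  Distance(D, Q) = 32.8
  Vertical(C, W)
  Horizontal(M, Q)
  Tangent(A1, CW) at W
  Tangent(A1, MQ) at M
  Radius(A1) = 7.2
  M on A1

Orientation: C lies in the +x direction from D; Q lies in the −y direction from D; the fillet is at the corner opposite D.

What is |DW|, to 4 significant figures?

49.70

The virtual corner opposite D is at (42.60, -32.80). Since A1 is tangent to CW there, VW ⟂ CW and the tangent condition forces VM to be normal to MQ, with radius 7.2, so the center V sits 7.2 in from both sides at V = (35.40, -25.60). That places the tangent points at W = (42.60, -25.60) on CW and M = (35.40, -32.80) on MQ. Then |DW| = |W − D| = 49.70.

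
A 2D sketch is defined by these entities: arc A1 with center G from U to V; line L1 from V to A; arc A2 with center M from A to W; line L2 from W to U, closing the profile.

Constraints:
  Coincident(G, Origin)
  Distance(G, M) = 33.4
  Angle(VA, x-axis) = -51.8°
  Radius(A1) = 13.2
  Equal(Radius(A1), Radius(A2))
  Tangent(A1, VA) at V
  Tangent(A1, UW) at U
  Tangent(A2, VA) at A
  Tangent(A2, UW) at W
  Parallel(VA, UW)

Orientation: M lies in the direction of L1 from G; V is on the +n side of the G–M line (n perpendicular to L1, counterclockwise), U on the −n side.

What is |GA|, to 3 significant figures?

35.9

The slot axis is L1's direction at -51.8°, so u = (cos -51.8°, sin -51.8°) = (0.618, -0.786) and n = (−sin -51.8°, cos -51.8°) = (0.786, 0.618). G is at the origin and M lies 33.4 along u from G, so M = 33.4·u = (20.7, -26.2). Tangency of A1 to both parallel lines with radius 13.2 puts V and U at G ± 13.2·n: V = (10.4, 8.16), U = (-10.4, -8.16). Equal radii place A and W the same way about M: A = M + 13.2·n = (31.0, -18.1), W = M − 13.2·n = (10.3, -34.4). Then |GA| = |A − G| = 35.9.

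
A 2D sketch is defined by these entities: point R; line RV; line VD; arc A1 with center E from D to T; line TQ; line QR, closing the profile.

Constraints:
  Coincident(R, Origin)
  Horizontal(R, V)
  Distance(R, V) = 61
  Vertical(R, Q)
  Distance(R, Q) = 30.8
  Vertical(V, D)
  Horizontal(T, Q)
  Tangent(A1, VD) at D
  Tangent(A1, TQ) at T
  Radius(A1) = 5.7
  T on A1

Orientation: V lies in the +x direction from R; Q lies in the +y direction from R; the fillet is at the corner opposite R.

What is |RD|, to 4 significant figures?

65.96

The virtual corner opposite R is at (61.00, 30.80). Since A1 is tangent to VD there, ED ⟂ VD and A1 meets TQ tangentially, so ET is at right angles to TQ, with radius 5.7, so the center E sits 5.7 in from both sides at E = (55.30, 25.10). That places the tangent points at D = (61.00, 25.10) on VD and T = (55.30, 30.80) on TQ. Then |RD| = |D − R| = 65.96.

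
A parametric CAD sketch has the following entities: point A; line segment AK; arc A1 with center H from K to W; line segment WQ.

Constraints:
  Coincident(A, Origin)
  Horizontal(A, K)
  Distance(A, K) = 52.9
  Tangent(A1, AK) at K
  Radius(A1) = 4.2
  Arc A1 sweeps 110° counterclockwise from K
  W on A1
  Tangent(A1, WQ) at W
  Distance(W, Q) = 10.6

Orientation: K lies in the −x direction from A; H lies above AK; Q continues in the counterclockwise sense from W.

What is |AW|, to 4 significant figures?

49.28

A is at the origin; AK is horizontal with |AK| = 52.9 and K on the −x side, so K = (-52.90, 0.000). Tangency of A1 to AK means the radius HK is perpendicular to AK, so H = K + (0, 4.2) = (-52.90, 4.200). On A1, K sits at bearing -90° from H; a 110° counterclockwise sweep puts W at bearing 20°, so W = H + 4.2·(cos 20°, sin 20°) = (-48.95, 5.636). Then |AW| = |W − A| = 49.28.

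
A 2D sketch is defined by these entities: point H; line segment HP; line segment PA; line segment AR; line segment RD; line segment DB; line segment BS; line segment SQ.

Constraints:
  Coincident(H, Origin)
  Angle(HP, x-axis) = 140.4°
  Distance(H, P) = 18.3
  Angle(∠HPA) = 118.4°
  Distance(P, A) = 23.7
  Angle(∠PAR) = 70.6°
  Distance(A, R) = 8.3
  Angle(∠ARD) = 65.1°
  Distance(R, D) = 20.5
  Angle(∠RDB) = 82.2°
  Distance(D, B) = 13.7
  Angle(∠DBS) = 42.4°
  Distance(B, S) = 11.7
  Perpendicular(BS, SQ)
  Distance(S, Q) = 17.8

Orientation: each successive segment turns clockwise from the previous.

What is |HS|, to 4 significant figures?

30.76

H is at the origin; HP runs at 140.4° with length 18.3, so P = (-14.10, 11.66). ∠HPA = 118.4° gives PA at 78.80° from the x-axis; with |PA| = 23.7, A = (-9.497, 34.91). ∠PAR = 70.6° gives AR at -30.60° from the x-axis; with |AR| = 8.3, R = (-2.353, 30.69). ∠ARD = 65.1° gives RD at -145.5° from the x-axis; with |RD| = 20.5, D = (-19.25, 19.08). ∠RDB = 82.2° gives DB at 116.7° from the x-axis; with |DB| = 13.7, B = (-25.40, 31.32). ∠DBS = 42.4° gives BS at -20.90° from the x-axis; with |BS| = 11.7, S = (-14.47, 27.14). Then |HS| = |S − H| = 30.76.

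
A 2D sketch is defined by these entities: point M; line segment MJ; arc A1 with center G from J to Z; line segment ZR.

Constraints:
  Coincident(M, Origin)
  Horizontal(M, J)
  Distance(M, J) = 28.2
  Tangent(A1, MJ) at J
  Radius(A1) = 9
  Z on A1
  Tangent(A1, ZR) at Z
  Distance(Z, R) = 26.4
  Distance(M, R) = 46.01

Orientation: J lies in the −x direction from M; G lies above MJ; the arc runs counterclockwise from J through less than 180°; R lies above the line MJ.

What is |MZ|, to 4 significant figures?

22.83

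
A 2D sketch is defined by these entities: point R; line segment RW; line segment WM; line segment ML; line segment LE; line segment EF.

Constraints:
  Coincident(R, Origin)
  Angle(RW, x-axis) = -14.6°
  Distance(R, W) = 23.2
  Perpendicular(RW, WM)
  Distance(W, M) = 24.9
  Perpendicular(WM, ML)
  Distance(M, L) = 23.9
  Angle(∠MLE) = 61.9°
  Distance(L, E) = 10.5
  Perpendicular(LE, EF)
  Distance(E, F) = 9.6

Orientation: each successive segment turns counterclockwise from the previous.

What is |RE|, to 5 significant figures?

16.204

R is at the origin; RW runs at -14.6° with length 23.2, so W = (22.451, -5.8480). RW ⟂ WM, so WM runs at 75.400°; with |WM| = 24.9, M = (28.727, 18.248). WM ⟂ ML, so ML runs at 165.40°; with |ML| = 23.9, L = (5.5991, 24.272). ∠MLE = 61.9° gives LE at -76.500° from the x-axis; with |LE| = 10.5, E = (8.0503, 14.063). Then |RE| = |E − R| = 16.204.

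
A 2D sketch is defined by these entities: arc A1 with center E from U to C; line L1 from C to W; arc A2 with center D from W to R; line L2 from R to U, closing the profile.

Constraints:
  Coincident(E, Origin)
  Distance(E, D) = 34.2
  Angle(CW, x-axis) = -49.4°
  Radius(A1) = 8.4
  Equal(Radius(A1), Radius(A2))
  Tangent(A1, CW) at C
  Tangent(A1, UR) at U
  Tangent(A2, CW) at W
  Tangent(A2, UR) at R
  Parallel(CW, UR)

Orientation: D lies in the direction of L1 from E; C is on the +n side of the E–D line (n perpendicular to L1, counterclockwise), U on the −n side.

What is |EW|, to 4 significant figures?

35.22

The slot axis is L1's direction at -49.4°, so u = (cos -49.4°, sin -49.4°) = (0.6508, -0.7593) and n = (−sin -49.4°, cos -49.4°) = (0.7593, 0.6508). E is at the origin and D lies 34.2 along u from E, so D = 34.2·u = (22.26, -25.97). Tangency of A1 to both parallel lines with radius 8.4 puts C and U at E ± 8.4·n: C = (6.378, 5.467), U = (-6.378, -5.467). Equal radii place W and R the same way about D: W = D + 8.4·n = (28.63, -20.50), R = D − 8.4·n = (15.88, -31.43). Then |EW| = |W − E| = 35.22.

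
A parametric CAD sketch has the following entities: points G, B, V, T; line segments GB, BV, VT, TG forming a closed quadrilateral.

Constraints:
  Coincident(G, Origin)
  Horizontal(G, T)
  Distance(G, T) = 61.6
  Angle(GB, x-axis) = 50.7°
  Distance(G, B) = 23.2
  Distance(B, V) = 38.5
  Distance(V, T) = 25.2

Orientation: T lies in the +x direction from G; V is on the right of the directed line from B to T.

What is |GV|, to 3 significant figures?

41.0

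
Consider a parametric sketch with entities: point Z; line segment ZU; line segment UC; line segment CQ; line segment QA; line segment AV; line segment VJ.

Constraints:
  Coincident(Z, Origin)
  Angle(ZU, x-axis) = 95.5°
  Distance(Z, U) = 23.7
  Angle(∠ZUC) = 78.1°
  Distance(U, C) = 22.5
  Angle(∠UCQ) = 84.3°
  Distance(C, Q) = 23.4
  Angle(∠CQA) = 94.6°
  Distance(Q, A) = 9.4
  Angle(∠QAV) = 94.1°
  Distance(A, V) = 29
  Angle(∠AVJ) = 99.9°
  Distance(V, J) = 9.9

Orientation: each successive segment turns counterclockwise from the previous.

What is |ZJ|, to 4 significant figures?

34.26

∠QAV = 94.1° gives AV at 104.4° from the x-axis; with |AV| = 29.0, V = (-12.86, 26.41). ∠AVJ = 99.9° gives VJ at -175.5° from the x-axis; with |VJ| = 9.9, J = (-22.73, 25.63). Then |ZJ| = |J − Z| = 34.26.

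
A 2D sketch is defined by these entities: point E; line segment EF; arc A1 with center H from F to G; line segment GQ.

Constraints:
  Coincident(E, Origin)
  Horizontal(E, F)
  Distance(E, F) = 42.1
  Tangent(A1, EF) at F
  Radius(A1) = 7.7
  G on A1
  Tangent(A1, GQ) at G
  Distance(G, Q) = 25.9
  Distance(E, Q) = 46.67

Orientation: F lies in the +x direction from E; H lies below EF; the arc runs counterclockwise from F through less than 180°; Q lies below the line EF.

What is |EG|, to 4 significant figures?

35.17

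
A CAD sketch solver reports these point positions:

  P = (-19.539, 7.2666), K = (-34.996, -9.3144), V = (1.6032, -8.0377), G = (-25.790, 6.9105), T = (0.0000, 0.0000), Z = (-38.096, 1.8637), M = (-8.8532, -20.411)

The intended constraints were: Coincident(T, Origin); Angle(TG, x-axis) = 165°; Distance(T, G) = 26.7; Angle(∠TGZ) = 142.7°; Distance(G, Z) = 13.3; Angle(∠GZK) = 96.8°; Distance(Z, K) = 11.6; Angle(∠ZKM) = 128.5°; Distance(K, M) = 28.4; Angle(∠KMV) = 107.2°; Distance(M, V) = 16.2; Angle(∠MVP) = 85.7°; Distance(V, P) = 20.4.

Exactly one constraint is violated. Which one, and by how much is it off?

Distance(V, P) = 20.4 — off by 5.70.

T = (0.00, 0.00) ✓; TG at 165.0° ✓; |TG| = 26.70 ✓; ∠TGZ = 142.7° ✓; |GZ| = 13.30 ✓; ∠GZK = 96.80° ✓; |ZK| = 11.60 ✓; ∠ZKM = 128.5° ✓; |KM| = 28.40 ✓; ∠KMV = 107.2° ✓; |MV| = 16.20 ✓; ∠MVP = 85.70° ✓; |VP| = 26.10 ✗.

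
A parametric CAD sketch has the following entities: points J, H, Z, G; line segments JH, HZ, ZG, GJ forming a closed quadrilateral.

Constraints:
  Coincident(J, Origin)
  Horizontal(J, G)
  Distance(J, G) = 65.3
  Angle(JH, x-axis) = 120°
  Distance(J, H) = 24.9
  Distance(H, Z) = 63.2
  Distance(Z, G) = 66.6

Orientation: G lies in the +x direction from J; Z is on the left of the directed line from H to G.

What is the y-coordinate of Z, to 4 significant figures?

60.46

Checks: |HZ| = 63.20 ✓; |ZG| = 66.60 ✓.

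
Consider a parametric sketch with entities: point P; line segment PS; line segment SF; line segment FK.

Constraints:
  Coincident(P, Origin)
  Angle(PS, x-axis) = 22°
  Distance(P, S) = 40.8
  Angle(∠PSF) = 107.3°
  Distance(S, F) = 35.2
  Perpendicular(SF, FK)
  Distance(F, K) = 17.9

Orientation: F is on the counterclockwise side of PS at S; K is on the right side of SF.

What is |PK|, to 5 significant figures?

73.978

P is at the origin; PS runs at 22.0° with length 40.8, so S = 40.8·(cos 22.0°, sin 22.0°) = (37.829, 15.284). ∠PSF = 107.3°, so SF runs at 22.0° + (180° − 107.3°) = 94.700° from the x-axis; with |SF| = 35.2, F = S + 35.2·(cos 94.700°, sin 94.700°) = (34.945, 50.366). The perpendicularity gives FK at right angles to SF; with |FK| = 17.9 on the right of SF, K = F + 17.9·(0.99664, 0.081939) = (52.785, 51.832). Then |PK| = |K − P| = 73.978.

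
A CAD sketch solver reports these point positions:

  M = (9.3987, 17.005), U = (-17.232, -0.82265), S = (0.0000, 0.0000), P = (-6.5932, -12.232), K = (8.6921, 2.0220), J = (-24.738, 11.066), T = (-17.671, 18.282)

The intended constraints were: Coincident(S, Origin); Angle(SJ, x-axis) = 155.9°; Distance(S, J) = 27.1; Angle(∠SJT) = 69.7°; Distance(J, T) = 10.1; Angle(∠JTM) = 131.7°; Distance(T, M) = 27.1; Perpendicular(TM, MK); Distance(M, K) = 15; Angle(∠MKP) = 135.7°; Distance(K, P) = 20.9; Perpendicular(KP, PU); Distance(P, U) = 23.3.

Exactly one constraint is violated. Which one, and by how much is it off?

Distance(P, U) = 23.3 — off by 7.70.

S = (0.00, 0.00) ✓; SJ at 155.9° ✓; |SJ| = 27.10 ✓; ∠SJT = 69.70° ✓; |JT| = 10.10 ✓; ∠JTM = 131.7° ✓; |TM| = 27.10 ✓; ∠(TM, MK) = 90.00° ✓; |MK| = 15.00 ✓; ∠MKP = 135.7° ✓; |KP| = 20.90 ✓; ∠(KP, PU) = 90.00° ✓; |PU| = 15.60 ✗.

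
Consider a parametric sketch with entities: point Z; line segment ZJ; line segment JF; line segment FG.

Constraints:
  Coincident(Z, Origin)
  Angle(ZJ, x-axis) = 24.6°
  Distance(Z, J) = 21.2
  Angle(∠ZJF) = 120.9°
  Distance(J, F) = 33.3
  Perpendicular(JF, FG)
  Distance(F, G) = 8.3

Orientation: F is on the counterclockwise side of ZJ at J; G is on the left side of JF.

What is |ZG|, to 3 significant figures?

45.3

∠ZJF = 120.9°, so JF runs at 24.6° + (180° − 120.9°) = 83.7° from the x-axis; with |JF| = 33.3, F = J + 33.3·(cos 83.7°, sin 83.7°) = (22.9, 41.9). JF is perpendicular to FG; with |FG| = 8.3 on the left of JF, G = F + 8.3·(-0.994, 0.110) = (14.7, 42.8). Then |ZG| = |G − Z| = 45.3.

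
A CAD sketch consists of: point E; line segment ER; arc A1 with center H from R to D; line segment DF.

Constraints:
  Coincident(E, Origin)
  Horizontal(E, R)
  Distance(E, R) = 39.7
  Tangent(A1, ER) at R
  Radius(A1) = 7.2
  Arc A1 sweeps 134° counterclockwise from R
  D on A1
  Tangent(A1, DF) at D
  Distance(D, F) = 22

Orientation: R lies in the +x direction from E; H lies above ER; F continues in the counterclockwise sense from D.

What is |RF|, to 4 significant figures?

29.79

E is at the origin; ER is horizontal with |ER| = 39.7 and R on the +x side, so R = (39.70, 0.000). Since A1 is tangent to ER there, HR ⟂ ER, so H = R + (0, 7.2) = (39.70, 7.200). On A1, R sits at bearing -90° from H; a 134° counterclockwise sweep puts D at bearing 44°, so D = H + 7.2·(cos 44°, sin 44°) = (44.88, 12.20). Since A1 is tangent to DF there, HD ⟂ DF, so DF runs along (−sin 44°, cos 44°); with |DF| = 22.0, F = (29.60, 28.03). Then |RF| = |F − R| = 29.79.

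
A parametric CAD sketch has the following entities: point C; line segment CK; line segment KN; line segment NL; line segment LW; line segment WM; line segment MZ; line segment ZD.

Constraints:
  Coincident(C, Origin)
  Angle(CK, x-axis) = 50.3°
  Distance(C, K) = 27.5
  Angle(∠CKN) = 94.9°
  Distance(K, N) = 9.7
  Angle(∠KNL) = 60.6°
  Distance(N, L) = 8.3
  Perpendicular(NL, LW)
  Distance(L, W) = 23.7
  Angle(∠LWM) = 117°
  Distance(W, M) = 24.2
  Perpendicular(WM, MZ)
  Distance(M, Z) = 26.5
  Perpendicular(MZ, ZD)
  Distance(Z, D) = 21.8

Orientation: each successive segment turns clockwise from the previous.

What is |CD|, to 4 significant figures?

35.89

C is at the origin; CK runs at 50.3° with length 27.5, so K = (17.57, 21.16). ∠CKN = 94.9° gives KN at -34.80° from the x-axis; with |KN| = 9.7, N = (25.53, 15.62). ∠KNL = 60.6° gives NL at -154.2° from the x-axis; with |NL| = 8.3, L = (18.06, 12.01). NL is perpendicular to LW, so LW runs at 115.8°; with |LW| = 23.7, W = (7.744, 33.35). ∠LWM = 117.0° gives WM at 52.80° from the x-axis; with |WM| = 24.2, M = (22.37, 52.62). WM ⟂ MZ, so MZ runs at -37.20°; with |MZ| = 26.5, Z = (43.48, 36.60). MZ ⟂ ZD, so ZD runs at -127.2°; with |ZD| = 21.8, D = (30.30, 19.24). Then |CD| = |D − C| = 35.89.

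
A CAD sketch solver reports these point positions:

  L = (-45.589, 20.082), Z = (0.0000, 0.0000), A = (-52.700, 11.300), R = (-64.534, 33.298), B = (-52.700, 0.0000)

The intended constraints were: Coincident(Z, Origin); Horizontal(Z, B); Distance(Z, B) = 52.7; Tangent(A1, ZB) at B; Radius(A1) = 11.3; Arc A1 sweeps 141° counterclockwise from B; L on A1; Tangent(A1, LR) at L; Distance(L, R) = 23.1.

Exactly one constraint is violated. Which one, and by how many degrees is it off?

Tangent(A1, LR) at L — off by 4.10°.

Z = (0.00, 0.00) ✓; Z.y = 0.00, B.y = 0.00 ✓; |ZB| = 52.70 ✓; ∠(AB, BZ) = 90.00° ✓; |AB| = 11.30 ✓; bearing(A→L) − bearing(A→B) = 141.0° ✓; |AL| = 11.30 ✓; ∠(AL, LR) = 85.90° ✗; |LR| = 23.10 ✓.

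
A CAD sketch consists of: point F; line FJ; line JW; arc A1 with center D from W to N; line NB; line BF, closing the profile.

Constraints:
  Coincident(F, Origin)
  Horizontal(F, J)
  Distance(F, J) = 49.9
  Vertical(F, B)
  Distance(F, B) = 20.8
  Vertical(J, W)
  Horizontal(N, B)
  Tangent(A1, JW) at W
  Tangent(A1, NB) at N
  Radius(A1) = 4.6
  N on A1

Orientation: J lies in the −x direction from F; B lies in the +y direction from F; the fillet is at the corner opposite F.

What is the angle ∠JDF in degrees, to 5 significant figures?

86.174°

F is at the origin; FJ is horizontal with |FJ| = 49.9 and J on the −x side, so J = (-49.900, 0.0000). F and B share the same x with |FB| = 20.8 and B on the +y side, so B = (0.0000, 20.800). The virtual corner opposite F is at (-49.900, 20.800). Tangency of A1 to JW means the radius DW is perpendicular to JW and the tangent condition forces DN to be normal to NB, with radius 4.6, so the center D sits 4.6 in from both sides at D = (-45.300, 16.200). Then cos ∠JDF = DJ·DF / (|DJ||DF|), giving 86.174°.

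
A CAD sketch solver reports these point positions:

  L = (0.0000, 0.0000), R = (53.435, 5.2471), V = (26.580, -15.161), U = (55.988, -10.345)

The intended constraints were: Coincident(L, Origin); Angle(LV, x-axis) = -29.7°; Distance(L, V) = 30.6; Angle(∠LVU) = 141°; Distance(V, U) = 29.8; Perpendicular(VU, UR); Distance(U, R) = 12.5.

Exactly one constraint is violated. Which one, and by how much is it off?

Distance(U, R) = 12.5 — off by 3.30.

L = (0.00, 0.00) ✓; LV at -29.70° ✓; |LV| = 30.60 ✓; ∠LVU = 141.0° ✓; |VU| = 29.80 ✓; ∠(VU, UR) = 90.00° ✓; |UR| = 15.80 ✗.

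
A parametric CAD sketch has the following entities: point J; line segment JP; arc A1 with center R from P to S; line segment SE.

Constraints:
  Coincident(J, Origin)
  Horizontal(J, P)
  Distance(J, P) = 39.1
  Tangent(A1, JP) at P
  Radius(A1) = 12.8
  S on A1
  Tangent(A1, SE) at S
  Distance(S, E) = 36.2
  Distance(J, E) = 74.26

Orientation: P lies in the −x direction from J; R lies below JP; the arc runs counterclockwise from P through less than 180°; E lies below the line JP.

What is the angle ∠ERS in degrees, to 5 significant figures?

70.527°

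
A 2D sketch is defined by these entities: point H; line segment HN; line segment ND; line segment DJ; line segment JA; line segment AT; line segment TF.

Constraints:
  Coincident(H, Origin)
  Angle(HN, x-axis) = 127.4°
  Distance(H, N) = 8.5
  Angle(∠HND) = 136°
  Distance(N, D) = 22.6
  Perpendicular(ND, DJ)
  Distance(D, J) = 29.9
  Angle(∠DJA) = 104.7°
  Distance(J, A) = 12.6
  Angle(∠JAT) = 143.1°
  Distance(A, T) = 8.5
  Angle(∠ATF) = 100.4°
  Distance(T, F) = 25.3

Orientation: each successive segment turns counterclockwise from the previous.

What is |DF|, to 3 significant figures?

15.7

∠JAT = 143.1° gives AT at 13.6° from the x-axis; with |AT| = 8.5, T = (-12.1, -22.4). ∠ATF = 100.4° gives TF at 93.2° from the x-axis; with |TF| = 25.3, F = (-13.6, 2.84). Then |DF| = |F − D| = 15.7.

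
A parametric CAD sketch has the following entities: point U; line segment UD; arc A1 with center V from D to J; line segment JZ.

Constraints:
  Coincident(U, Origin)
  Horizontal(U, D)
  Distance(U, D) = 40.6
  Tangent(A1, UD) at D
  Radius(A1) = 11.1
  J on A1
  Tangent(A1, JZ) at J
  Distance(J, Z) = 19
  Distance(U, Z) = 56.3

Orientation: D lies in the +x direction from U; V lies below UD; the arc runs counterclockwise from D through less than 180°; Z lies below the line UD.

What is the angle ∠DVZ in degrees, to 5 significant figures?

165.73°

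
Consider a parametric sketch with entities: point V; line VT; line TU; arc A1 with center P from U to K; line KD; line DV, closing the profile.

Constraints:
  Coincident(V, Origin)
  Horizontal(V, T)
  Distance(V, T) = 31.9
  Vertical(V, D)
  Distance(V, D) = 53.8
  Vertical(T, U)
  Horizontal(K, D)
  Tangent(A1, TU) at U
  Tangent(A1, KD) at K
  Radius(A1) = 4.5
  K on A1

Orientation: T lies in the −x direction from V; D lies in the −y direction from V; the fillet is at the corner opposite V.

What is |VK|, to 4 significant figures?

60.38

V is at the origin; V and T share the same y with |VT| = 31.9 and T on the −x side, so T = (-31.90, 0.000). V and D share the same x with |VD| = 53.8 and D on the −y side, so D = (0.000, -53.80). The virtual corner opposite V is at (-31.90, -53.80). Since A1 is tangent to TU there, PU ⟂ TU and tangency of A1 to KD means the radius PK is perpendicular to KD, with radius 4.5, so the center P sits 4.5 in from both sides at P = (-27.40, -49.30). That places the tangent points at U = (-31.90, -49.30) on TU and K = (-27.40, -53.80) on KD. Then |VK| = |K − V| = 60.38.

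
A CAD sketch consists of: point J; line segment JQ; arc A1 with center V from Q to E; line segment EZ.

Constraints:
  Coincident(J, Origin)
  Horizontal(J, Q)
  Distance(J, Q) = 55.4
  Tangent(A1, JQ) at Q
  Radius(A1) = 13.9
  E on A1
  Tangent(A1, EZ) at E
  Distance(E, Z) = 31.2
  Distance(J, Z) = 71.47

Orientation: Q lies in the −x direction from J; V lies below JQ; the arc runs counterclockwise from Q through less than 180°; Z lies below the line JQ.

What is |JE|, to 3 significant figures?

70.7

J is at the origin; JQ is horizontal with |JQ| = 55.4 and Q on the −x side, so Q = (-55.4, 0.00). Tangency of A1 to JQ means the radius VQ is perpendicular to JQ, so V = Q + (0, -13.9) = (-55.4, -13.9). Since VE ⟂ EZ (tangency), |VZ| = √(13.9² + 31.2²) = 34.2 regardless of where E sits on A1. So Z lies on both circle(J, 71.47) and circle(V, 34.2); the below-JQ intersection is Z = (-53.0, -48.0). E is the foot of the tangent from Z: E = (-67.7, -20.4).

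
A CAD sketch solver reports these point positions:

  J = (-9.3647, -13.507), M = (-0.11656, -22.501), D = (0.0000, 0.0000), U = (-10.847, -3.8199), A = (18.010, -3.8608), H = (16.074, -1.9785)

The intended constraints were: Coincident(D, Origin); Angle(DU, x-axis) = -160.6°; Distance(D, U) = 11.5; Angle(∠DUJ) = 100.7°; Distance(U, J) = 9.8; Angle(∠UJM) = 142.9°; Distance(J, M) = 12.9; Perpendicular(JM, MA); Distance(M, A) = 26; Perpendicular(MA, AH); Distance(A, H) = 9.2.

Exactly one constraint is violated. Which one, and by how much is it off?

Distance(A, H) = 9.2 — off by 6.50.

D = (0.00, 0.00) ✓; DU at -160.6° ✓; |DU| = 11.50 ✓; ∠DUJ = 100.7° ✓; |UJ| = 9.800 ✓; ∠UJM = 142.9° ✓; |JM| = 12.90 ✓; ∠(JM, MA) = 90.00° ✓; |MA| = 26.00 ✓; ∠(MA, AH) = 90.01° ✓; |AH| = 2.700 ✗.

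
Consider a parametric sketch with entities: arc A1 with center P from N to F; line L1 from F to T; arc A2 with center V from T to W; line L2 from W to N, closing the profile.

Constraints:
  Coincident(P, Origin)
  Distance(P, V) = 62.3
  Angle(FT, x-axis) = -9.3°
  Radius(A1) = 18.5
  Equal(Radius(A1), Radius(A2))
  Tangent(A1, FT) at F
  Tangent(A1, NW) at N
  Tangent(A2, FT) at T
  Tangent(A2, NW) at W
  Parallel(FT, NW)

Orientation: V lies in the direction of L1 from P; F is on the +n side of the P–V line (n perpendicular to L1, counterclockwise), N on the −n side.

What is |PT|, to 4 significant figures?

64.99

Tangency of A1 to both parallel lines with radius 18.5 puts F and N at P ± 18.5·n: F = (2.990, 18.26), N = (-2.990, -18.26). Equal radii place T and W the same way about V: T = V + 18.5·n = (64.47, 8.189), W = V − 18.5·n = (58.49, -28.32). Then |PT| = |T − P| = 64.99.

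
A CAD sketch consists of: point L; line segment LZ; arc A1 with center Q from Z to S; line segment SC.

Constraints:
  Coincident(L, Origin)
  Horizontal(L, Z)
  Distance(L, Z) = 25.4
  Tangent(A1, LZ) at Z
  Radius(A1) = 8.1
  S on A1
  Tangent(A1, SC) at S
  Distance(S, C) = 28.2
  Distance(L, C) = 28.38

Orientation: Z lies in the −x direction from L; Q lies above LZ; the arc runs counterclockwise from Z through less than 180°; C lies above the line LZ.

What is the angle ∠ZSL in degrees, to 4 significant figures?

138.5°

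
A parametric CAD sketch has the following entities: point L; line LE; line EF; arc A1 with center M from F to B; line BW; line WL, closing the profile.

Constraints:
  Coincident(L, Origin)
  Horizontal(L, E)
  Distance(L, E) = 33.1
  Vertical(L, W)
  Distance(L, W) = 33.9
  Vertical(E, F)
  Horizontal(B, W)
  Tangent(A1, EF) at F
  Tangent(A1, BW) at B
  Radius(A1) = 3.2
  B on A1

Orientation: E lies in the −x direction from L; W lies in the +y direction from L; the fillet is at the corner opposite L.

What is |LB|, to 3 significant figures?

45.2

The virtual corner opposite L is at (-33.1, 33.9). Tangency of A1 to EF means the radius MF is perpendicular to EF and A1 meets BW tangentially, so MB is at right angles to BW, with radius 3.2, so the center M sits 3.2 in from both sides at M = (-29.9, 30.7). That places the tangent points at F = (-33.1, 30.7) on EF and B = (-29.9, 33.9) on BW. Then |LB| = |B − L| = 45.2.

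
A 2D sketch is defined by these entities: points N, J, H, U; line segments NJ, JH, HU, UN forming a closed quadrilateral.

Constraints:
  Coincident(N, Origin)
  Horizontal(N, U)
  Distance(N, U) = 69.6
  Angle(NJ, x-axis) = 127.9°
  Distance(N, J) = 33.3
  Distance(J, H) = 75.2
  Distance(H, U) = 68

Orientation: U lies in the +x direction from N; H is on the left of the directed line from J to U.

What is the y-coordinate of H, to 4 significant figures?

63.38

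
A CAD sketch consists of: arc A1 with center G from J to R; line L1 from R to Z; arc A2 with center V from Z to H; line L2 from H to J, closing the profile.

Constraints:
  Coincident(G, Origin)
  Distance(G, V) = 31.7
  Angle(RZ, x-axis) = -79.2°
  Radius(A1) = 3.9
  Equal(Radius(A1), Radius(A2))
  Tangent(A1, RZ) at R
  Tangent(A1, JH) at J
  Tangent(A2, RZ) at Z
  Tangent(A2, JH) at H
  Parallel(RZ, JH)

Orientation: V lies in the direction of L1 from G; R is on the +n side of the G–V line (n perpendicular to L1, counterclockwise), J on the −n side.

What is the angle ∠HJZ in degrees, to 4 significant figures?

13.82°

The slot axis is L1's direction at -79.2°, so u = (cos -79.2°, sin -79.2°) = (0.1874, -0.9823) and n = (−sin -79.2°, cos -79.2°) = (0.9823, 0.1874). G is at the origin and V lies 31.7 along u from G, so V = 31.7·u = (5.940, -31.14). Tangency of A1 to both parallel lines with radius 3.9 puts R and J at G ± 3.9·n: R = (3.831, 0.7308), J = (-3.831, -0.7308). Equal radii place Z and H the same way about V: Z = V + 3.9·n = (9.771, -30.41), H = V − 3.9·n = (2.109, -31.87). Then cos ∠HJZ = JH·JZ / (|JH||JZ|), giving 13.82°.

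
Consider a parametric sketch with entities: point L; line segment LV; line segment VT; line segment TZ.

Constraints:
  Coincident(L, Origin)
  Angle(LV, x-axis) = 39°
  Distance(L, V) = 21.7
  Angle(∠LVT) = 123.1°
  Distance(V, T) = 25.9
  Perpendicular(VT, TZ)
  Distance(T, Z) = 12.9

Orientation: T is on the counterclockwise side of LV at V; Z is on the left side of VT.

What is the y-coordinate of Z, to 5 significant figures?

38.093

L is at the origin; LV runs at 39.0° with length 21.7, so V = 21.7·(cos 39.0°, sin 39.0°) = (16.864, 13.656). ∠LVT = 123.1°, so VT runs at 39.0° + (180° − 123.1°) = 95.900° from the x-axis; with |VT| = 25.9, T = V + 25.9·(cos 95.900°, sin 95.900°) = (14.202, 39.419). The perpendicularity gives TZ at right angles to VT; with |TZ| = 12.9 on the left of VT, Z = T + 12.9·(-0.99470, -0.10279) = (1.3701, 38.093). So Z.y = 38.093.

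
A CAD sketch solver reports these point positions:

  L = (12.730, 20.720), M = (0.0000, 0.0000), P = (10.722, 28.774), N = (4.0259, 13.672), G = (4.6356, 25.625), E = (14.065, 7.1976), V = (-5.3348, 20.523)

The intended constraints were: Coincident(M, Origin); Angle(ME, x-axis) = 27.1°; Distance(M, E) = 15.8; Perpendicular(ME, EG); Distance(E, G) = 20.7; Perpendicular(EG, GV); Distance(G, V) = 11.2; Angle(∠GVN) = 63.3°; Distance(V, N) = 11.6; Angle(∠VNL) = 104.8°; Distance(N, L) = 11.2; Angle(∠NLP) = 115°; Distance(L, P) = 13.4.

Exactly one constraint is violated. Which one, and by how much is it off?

Distance(L, P) = 13.4 — off by 5.10.

M = (0.00, 0.00) ✓; ME at 27.10° ✓; |ME| = 15.80 ✓; ∠(ME, EG) = 90.00° ✓; |EG| = 20.70 ✓; ∠(EG, GV) = 90.00° ✓; |GV| = 11.20 ✓; ∠GVN = 63.30° ✓; |VN| = 11.60 ✓; ∠VNL = 104.8° ✓; |NL| = 11.20 ✓; ∠NLP = 115.0° ✓; |LP| = 8.301 ✗.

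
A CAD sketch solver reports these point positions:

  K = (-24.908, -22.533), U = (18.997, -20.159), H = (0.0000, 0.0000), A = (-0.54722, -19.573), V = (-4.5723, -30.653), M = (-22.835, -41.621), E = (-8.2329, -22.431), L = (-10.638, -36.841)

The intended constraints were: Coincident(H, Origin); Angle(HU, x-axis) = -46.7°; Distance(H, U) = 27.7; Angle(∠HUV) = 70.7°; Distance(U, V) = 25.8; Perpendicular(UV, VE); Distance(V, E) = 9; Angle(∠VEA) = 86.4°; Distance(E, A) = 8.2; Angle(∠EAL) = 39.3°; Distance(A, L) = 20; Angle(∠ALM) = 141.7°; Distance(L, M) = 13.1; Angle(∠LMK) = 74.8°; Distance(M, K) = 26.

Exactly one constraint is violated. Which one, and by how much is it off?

Distance(M, K) = 26 — off by 6.80.

H = (0.00, 0.00) ✓; HU at -46.70° ✓; |HU| = 27.70 ✓; ∠HUV = 70.70° ✓; |UV| = 25.80 ✓; ∠(UV, VE) = 90.00° ✓; |VE| = 9.000 ✓; ∠VEA = 86.40° ✓; |EA| = 8.200 ✓; ∠EAL = 39.30° ✓; |AL| = 20.00 ✓; ∠ALM = 141.7° ✓; |LM| = 13.10 ✓; ∠LMK = 74.80° ✓; |MK| = 19.20 ✗.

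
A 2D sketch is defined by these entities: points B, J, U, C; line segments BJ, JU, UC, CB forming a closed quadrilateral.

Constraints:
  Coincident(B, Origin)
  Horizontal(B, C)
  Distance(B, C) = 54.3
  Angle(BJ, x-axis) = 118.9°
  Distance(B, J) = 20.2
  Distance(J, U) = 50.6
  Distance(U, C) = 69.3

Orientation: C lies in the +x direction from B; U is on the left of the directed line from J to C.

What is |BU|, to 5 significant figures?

62.372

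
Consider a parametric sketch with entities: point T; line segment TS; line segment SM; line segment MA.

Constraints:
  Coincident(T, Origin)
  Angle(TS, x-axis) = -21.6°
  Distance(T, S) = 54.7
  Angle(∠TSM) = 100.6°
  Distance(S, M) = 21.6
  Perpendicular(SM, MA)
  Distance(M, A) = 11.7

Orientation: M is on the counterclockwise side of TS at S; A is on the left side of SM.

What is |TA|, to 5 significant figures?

52.651

T is at the origin; TS runs at -21.6° with length 54.7, so S = 54.7·(cos -21.6°, sin -21.6°) = (50.859, -20.136). ∠TSM = 100.6°, so SM runs at -21.6° + (180° − 100.6°) = 57.800° from the x-axis; with |SM| = 21.6, M = S + 21.6·(cos 57.800°, sin 57.800°) = (62.369, -1.8586). SM is perpendicular to MA; with |MA| = 11.7 on the left of SM, A = M + 11.7·(-0.84619, 0.53288) = (52.468, 4.3760). Then |TA| = |A − T| = 52.651.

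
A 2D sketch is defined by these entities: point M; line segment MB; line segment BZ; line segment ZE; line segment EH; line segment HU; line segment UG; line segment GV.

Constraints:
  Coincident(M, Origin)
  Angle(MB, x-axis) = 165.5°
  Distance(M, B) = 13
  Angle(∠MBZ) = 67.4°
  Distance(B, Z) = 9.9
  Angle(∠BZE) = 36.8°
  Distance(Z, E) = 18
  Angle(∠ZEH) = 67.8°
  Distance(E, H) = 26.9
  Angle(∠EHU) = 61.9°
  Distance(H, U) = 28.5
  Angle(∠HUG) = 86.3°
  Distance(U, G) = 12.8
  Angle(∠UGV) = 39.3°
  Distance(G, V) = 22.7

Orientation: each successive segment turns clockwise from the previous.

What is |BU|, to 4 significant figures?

18.53

M is at the origin; MB runs at 165.5° with length 13.0, so B = (-12.59, 3.255). ∠MBZ = 67.4° gives BZ at 52.90° from the x-axis; with |BZ| = 9.9, Z = (-6.614, 11.15). ∠BZE = 36.8° gives ZE at -90.30° from the x-axis; with |ZE| = 18.0, E = (-6.708, -6.849). ∠ZEH = 67.8° gives EH at 157.5° from the x-axis; with |EH| = 26.9, H = (-31.56, 3.445). ∠EHU = 61.9° gives HU at 39.40° from the x-axis; with |HU| = 28.5, U = (-9.538, 21.54). Then |BU| = |U − B| = 18.53.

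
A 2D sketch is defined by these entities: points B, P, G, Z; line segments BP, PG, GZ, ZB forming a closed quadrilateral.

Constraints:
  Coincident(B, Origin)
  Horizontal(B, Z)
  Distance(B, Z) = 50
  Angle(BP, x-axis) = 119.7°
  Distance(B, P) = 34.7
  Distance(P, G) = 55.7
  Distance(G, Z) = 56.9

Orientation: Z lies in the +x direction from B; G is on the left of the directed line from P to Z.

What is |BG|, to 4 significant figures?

63.54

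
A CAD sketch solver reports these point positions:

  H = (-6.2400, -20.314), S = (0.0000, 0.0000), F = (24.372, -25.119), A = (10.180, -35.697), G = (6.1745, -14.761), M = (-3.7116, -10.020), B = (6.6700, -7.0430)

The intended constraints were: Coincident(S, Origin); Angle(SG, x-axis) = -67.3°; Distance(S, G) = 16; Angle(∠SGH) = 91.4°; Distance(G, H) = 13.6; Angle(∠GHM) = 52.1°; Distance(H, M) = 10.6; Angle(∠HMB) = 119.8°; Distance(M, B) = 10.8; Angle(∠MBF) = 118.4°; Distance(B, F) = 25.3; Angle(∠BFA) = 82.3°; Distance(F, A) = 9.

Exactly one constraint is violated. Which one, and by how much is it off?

Distance(F, A) = 9 — off by 8.70.

S = (0.00, 0.00) ✓; SG at -67.30° ✓; |SG| = 16.00 ✓; ∠SGH = 91.40° ✓; |GH| = 13.60 ✓; ∠GHM = 52.10° ✓; |HM| = 10.60 ✓; ∠HMB = 119.8° ✓; |MB| = 10.80 ✓; ∠MBF = 118.4° ✓; |BF| = 25.30 ✓; ∠BFA = 82.30° ✓; |FA| = 17.70 ✗.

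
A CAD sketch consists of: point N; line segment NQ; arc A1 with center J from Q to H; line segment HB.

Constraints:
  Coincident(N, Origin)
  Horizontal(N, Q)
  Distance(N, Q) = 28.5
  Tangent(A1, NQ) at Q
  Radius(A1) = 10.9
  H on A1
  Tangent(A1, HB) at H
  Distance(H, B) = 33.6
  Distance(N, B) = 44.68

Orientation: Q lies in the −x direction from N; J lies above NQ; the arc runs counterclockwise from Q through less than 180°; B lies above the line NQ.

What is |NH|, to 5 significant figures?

20.051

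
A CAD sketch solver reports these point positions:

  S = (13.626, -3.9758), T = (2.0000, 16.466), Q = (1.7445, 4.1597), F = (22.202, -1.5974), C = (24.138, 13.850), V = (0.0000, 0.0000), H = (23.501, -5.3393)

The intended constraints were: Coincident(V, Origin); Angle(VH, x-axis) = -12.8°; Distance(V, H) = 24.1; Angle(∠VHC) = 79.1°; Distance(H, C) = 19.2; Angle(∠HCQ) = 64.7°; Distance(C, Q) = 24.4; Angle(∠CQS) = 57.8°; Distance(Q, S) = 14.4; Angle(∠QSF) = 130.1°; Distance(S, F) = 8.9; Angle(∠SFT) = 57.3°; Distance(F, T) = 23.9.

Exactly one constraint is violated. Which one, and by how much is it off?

Distance(F, T) = 23.9 — off by 3.20.

V = (0.00, 0.00) ✓; VH at -12.80° ✓; |VH| = 24.10 ✓; ∠VHC = 79.10° ✓; |HC| = 19.20 ✓; ∠HCQ = 64.70° ✓; |CQ| = 24.40 ✓; ∠CQS = 57.80° ✓; |QS| = 14.40 ✓; ∠QSF = 130.1° ✓; |SF| = 8.900 ✓; ∠SFT = 57.30° ✓; |FT| = 27.10 ✗.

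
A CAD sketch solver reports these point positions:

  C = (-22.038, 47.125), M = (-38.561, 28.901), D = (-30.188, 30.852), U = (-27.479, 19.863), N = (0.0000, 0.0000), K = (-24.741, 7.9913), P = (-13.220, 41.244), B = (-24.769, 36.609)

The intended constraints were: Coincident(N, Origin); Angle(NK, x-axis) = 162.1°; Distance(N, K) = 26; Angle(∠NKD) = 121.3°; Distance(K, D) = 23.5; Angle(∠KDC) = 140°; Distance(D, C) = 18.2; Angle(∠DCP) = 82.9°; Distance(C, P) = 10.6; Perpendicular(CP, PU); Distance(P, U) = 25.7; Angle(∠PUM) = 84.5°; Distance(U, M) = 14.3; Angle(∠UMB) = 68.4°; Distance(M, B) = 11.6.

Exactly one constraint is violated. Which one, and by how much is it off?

Distance(M, B) = 11.6 — off by 4.20.

N = (0.00, 0.00) ✓; NK at 162.1° ✓; |NK| = 26.00 ✓; ∠NKD = 121.3° ✓; |KD| = 23.50 ✓; ∠KDC = 140.0° ✓; |DC| = 18.20 ✓; ∠DCP = 82.90° ✓; |CP| = 10.60 ✓; ∠(CP, PU) = 90.00° ✓; |PU| = 25.70 ✓; ∠PUM = 84.50° ✓; |UM| = 14.30 ✓; ∠UMB = 68.40° ✓; |MB| = 15.80 ✗.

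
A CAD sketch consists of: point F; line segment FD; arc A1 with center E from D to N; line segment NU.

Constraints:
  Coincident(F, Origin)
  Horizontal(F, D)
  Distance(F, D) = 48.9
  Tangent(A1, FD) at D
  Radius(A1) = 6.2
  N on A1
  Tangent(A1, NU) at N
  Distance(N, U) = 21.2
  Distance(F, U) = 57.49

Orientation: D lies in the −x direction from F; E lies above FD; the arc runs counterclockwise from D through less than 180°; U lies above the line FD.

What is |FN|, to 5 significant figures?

43.833

F is at the origin; FD is horizontal with |FD| = 48.9 and D on the −x side, so D = (-48.900, 0.0000). Tangency of A1 to FD means the radius ED is perpendicular to FD, so E = D + (0, 6.2) = (-48.900, 6.2000). Since EN ⟂ NU (tangency), |EU| = √(6.2² + 21.2²) = 22.088 regardless of where N sits on A1. So U lies on both circle(F, 57.49) and circle(E, 22.088); the above-FD intersection is U = (-50.066, 28.257). N is the foot of the tangent from U: N = (-43.049, 8.2521).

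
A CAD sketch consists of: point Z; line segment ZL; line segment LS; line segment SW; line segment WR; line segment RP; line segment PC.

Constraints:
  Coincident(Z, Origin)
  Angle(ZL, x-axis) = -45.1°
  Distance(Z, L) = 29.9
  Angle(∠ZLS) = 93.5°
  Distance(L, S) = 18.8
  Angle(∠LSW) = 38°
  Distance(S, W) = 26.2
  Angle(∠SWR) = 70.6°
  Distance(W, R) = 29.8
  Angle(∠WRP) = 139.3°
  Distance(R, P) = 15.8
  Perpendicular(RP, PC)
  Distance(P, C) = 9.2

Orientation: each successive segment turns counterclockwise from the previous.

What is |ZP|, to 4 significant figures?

56.71

Z is at the origin; ZL runs at -45.1° with length 29.9, so L = (21.11, -21.18). ∠ZLS = 93.5° gives LS at 41.40° from the x-axis; with |LS| = 18.8, S = (35.21, -8.747). ∠LSW = 38.0° gives SW at -176.6° from the x-axis; with |SW| = 26.2, W = (9.054, -10.30). ∠SWR = 70.6° gives WR at -67.20° from the x-axis; with |WR| = 29.8, R = (20.60, -37.77). ∠WRP = 139.3° gives RP at -26.50° from the x-axis; with |RP| = 15.8, P = (34.74, -44.82). Then |ZP| = |P − Z| = 56.71.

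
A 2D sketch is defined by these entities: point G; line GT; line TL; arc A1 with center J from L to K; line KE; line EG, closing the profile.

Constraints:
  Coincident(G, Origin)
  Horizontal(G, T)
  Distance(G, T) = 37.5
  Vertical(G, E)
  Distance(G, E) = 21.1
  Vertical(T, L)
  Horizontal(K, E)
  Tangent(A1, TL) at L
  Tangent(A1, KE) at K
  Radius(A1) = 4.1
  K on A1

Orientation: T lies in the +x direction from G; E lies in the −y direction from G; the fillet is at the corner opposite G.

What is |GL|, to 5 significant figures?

41.173

G is at the origin; GT is horizontal with |GT| = 37.5 and T on the +x side, so T = (37.500, 0.0000). G and E share the same x with |GE| = 21.1 and E on the −y side, so E = (0.0000, -21.100). The virtual corner opposite G is at (37.500, -21.100). A1 meets TL tangentially, so JL is at right angles to TL and the tangent condition forces JK to be normal to KE, with radius 4.1, so the center J sits 4.1 in from both sides at J = (33.400, -17.000). That places the tangent points at L = (37.500, -17.000) on TL and K = (33.400, -21.100) on KE. Then |GL| = |L − G| = 41.173.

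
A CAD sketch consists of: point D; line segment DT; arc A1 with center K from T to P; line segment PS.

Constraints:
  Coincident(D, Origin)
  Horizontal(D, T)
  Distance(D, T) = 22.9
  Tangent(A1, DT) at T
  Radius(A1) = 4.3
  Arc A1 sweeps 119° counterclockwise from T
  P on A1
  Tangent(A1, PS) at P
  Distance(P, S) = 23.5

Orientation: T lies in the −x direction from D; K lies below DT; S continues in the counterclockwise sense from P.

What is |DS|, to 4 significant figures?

30.96

D is at the origin; DT is horizontal with |DT| = 22.9 and T on the −x side, so T = (-22.90, 0.000). Tangency of A1 to DT means the radius KT is perpendicular to DT, so K = T + (0, -4.3) = (-22.90, -4.300). On A1, T sits at bearing 90° from K; a 119° counterclockwise sweep puts P at bearing 209°, so P = K + 4.3·(cos 209°, sin 209°) = (-26.66, -6.385). The tangent condition forces KP to be normal to PS, so PS runs along (−sin 209°, cos 209°); with |PS| = 23.5, S = (-15.27, -26.94). Then |DS| = |S − D| = 30.96.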